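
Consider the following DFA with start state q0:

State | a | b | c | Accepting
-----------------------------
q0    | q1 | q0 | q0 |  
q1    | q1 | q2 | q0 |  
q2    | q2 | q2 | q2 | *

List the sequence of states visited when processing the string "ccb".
q0 → q0 → q0 → q0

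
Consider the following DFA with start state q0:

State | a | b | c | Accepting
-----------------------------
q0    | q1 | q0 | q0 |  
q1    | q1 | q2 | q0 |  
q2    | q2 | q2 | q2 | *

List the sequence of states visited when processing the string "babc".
q0 → q0 → q1 → q2 → q2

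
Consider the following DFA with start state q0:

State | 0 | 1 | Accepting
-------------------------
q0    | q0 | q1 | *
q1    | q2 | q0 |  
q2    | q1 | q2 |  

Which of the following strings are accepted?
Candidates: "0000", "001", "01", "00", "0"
"0000": q0 → q0 → q0 → q0 → q0; q0 is accepting → accepted
"001": q0 → q0 → q0 → q1; q1 is not accepting → rejected
"01": q0 → q0 → q1; q1 is not accepting → rejected
"00": q0 → q0 → q0; q0 is accepting → accepted
"0": q0 → q0; q0 is accepting → accepted

Final answer: "0000", "00", "0"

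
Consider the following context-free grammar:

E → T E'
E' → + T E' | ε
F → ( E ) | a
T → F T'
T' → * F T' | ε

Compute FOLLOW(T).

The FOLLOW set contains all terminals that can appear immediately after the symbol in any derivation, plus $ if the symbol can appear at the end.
Useful FIRST sets: FIRST(E') = {+, ε}, FIRST(T') = {*, ε} (both E' and T' are nullable).
FOLLOW(E): E is the start symbol → $; E appears in F → ( E ) followed by ')' → FOLLOW(E) = {), $}.
FOLLOW(E'): E' appears at the right end of E → T E' and of E' → + T E', so FOLLOW(E') ⊇ FOLLOW(E) (the second occurrence adds nothing new). FOLLOW(E') = {), $}.
FOLLOW(T): in E → T E' and E' → + T E', T is followed by E': add FIRST(E') minus ε = {+}; since E' is nullable, also add FOLLOW(E) and FOLLOW(E') = {), $}. FOLLOW(T) = {+, ), $}.

Final answer: {$, ), +}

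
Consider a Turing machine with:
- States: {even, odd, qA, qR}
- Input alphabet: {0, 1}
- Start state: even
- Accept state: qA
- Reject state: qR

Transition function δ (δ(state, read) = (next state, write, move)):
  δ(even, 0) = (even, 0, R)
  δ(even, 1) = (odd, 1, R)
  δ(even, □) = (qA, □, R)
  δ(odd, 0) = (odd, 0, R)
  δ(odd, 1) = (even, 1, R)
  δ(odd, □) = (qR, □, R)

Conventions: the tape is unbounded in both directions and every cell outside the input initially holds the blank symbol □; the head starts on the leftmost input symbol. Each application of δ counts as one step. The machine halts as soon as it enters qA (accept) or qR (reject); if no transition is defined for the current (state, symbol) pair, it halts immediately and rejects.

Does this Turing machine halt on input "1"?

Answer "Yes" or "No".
Step 0: [even]1 (head at position 0)
Step 1: δ(even, 1) = (odd, 1, R)  ⊢  1[odd]□ (head at position 1)
Step 2: δ(odd, □) = (qR, □, R)  ⊢  1□[qR]□ (head at position 2)
The machine is in qR, so it halts and rejects.
It halts after 2 steps.

Final answer: Yes - halts after 2 steps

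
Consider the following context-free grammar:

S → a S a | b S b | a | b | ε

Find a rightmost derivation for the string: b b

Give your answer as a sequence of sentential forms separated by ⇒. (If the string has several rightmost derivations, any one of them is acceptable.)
Start with S.
Step 1: the rightmost non-terminal is S; apply S → b S b:  b S b
Step 2: the rightmost non-terminal is S; apply S → ε:  b b

Final answer: S ⇒ b S b ⇒ b b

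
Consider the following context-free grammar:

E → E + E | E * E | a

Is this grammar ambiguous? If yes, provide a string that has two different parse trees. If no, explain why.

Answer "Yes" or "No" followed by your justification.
Two different leftmost derivations of a + a * a:
  (1) E ⇒ E + E ⇒ a + E ⇒ a + E * E ⇒ a + a * E ⇒ a + a * a   (tree groups a + (a * a))
  (2) E ⇒ E * E ⇒ E + E * E ⇒ a + E * E ⇒ a + a * E ⇒ a + a * a   (tree groups (a + a) * a)
Two distinct leftmost derivations = two distinct parse trees, so the grammar is ambiguous.

Final answer: Yes - the string 'a + a * a' has two distinct leftmost derivations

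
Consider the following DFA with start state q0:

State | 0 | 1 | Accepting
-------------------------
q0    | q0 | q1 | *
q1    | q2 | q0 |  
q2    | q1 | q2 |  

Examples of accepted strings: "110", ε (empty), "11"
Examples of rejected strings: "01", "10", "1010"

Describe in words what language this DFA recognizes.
binary numbers divisible by 3 (treating the string as a binary integer; leading zeros allowed, the empty string counts as 0)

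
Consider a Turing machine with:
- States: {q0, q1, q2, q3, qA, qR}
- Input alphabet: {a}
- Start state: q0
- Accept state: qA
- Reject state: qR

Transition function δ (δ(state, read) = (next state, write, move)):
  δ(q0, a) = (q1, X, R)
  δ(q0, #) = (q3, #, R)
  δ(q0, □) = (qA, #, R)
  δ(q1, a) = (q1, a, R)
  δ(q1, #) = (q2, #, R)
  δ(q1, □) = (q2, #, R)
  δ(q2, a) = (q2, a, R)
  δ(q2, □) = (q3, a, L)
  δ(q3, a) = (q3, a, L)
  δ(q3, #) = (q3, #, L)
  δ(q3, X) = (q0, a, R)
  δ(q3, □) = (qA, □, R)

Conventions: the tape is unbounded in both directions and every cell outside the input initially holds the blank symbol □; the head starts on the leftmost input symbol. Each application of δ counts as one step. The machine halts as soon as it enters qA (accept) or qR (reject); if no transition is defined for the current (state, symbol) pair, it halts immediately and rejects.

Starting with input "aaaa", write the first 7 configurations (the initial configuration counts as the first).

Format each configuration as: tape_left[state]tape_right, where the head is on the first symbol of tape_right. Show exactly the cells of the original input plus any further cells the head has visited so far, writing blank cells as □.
Step 0: [q0]aaaa (head at position 0)
Step 1: δ(q0, a) = (q1, X, R)  ⊢  X[q1]aaa (head at position 1)
Step 2: δ(q1, a) = (q1, a, R)  ⊢  Xa[q1]aa (head at position 2)
Step 3: δ(q1, a) = (q1, a, R)  ⊢  Xaa[q1]a (head at position 3)
Step 4: δ(q1, a) = (q1, a, R)  ⊢  Xaaa[q1]□ (head at position 4)
Step 5: δ(q1, □) = (q2, #, R)  ⊢  Xaaa#[q2]□ (head at position 5)
Step 6: δ(q2, □) = (q3, a, L)  ⊢  Xaaa[q3]#a (head at position 4)

Final answer: [q0]aaaa ⊢ X[q1]aaa ⊢ Xa[q1]aa ⊢ Xaa[q1]a ⊢ Xaaa[q1]□ ⊢ Xaaa#[q2]□ ⊢ Xaaa[q3]#a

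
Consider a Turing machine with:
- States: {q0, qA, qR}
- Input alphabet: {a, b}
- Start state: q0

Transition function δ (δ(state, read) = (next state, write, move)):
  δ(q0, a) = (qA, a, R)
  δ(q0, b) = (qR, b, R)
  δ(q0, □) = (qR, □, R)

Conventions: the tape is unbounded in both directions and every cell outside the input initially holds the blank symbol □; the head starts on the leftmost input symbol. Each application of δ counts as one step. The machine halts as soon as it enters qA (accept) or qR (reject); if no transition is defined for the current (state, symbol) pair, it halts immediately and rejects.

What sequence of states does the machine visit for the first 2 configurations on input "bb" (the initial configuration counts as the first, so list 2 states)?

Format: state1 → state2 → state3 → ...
Step 0: [q0]bb (head at position 0)
Step 1: δ(q0, b) = (qR, b, R)  ⊢  b[qR]b (head at position 1)
Reading off the states of these 2 configurations: q0 → qR

Final answer: q0 → qR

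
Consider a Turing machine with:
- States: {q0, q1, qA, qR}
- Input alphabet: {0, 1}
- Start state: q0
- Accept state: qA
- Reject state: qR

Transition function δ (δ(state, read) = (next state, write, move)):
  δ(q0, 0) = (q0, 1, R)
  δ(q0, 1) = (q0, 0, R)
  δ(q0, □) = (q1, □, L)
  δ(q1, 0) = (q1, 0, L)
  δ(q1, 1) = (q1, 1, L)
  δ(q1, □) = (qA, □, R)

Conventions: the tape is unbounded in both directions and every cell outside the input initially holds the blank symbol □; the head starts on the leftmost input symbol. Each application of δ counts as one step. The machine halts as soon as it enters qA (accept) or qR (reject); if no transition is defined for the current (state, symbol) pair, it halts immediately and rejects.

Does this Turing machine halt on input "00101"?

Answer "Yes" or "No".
Step 0: [q0]00101 (head at position 0)
Step 1: δ(q0, 0) = (q0, 1, R)  ⊢  1[q0]0101 (head at position 1)
Step 2: δ(q0, 0) = (q0, 1, R)  ⊢  11[q0]101 (head at position 2)
Step 3: δ(q0, 1) = (q0, 0, R)  ⊢  110[q0]01 (head at position 3)
Step 4: δ(q0, 0) = (q0, 1, R)  ⊢  1101[q0]1 (head at position 4)
Step 5: δ(q0, 1) = (q0, 0, R)  ⊢  11010[q0]□ (head at position 5)
Step 6: δ(q0, □) = (q1, □, L)  ⊢  1101[q1]0□ (head at position 4)
Step 7: δ(q1, 0) = (q1, 0, L)  ⊢  110[q1]10□ (head at position 3)
Step 8: δ(q1, 1) = (q1, 1, L)  ⊢  11[q1]010□ (head at position 2)
Step 9: δ(q1, 0) = (q1, 0, L)  ⊢  1[q1]1010□ (head at position 1)
Step 10: δ(q1, 1) = (q1, 1, L)  ⊢  [q1]11010□ (head at position 0)
Step 11: δ(q1, 1) = (q1, 1, L)  ⊢  [q1]□11010□ (head at position -1)
Step 12: δ(q1, □) = (qA, □, R)  ⊢  □[qA]11010□ (head at position 0)
The machine is in qA, so it halts and accepts.
It halts after 12 steps.

Final answer: Yes - halts after 12 steps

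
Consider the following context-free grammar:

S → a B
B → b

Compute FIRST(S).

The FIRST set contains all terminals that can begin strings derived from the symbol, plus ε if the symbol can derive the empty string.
S has the single production S → a B, whose right-hand side begins with the terminal a. So FIRST(S) = {a}.

Final answer: {a}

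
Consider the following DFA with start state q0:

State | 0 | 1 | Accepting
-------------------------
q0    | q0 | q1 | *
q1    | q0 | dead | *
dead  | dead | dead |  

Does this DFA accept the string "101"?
Start in q0.
Read '1': q0 → q1
Read '0': q1 → q0
Read '1': q0 → q1
Final state q1 is accepting, so the string is accepted.

Final answer: Yes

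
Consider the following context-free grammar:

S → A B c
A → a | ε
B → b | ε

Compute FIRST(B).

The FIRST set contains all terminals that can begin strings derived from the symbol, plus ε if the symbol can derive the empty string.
B → b contributes b; B → ε makes B nullable, contributing ε. FIRST(B) = {b, ε}.

Final answer: {b, ε}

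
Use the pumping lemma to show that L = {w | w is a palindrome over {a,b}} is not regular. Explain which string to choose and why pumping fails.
Language: L = {w | w is a palindrome over {a,b}} (strings that read the same forwards and backwards)
Step 1: Assume for contradiction that L is regular, with pumping length p.
Step 2: Choose s = a^p b a^p. Then s ∈ L (it reads the same forwards and backwards) and |s| ≥ p.
Step 3: Consider any decomposition s = xyz with |xy| ≤ p and |y| > 0. Since |xy| ≤ p and the first p symbols of s are all a's, y = a^k for some k with 1 ≤ k ≤ p.
Step 4: Pumping up (i = 2): xy²z = a^(p+k) b a^p. Its reverse is a^p b a^(p+k) ≠ a^(p+k) b a^p (the single b is no longer in the middle), so xy²z is not a palindrome and xy²z ∉ L.
This contradicts the pumping lemma, so L is not regular.

Final answer: Choose s = a^p b a^p. Since |xy| ≤ p, y = a^k with k ≥ 1. Then xy²z = a^(p+k) b a^p is not a palindrome, so ∉ L.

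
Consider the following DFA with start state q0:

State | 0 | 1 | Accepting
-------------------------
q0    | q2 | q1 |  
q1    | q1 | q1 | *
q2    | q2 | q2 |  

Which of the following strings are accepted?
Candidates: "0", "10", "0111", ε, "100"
"0": q0 → q2; q2 is not accepting → rejected
"10": q0 → q1 → q1; q1 is accepting → accepted
"0111": q0 → q2 → q2 → q2 → q2; q2 is not accepting → rejected
ε: q0; q0 is not accepting → rejected
"100": q0 → q1 → q1 → q1; q1 is accepting → accepted

Final answer: "10", "100"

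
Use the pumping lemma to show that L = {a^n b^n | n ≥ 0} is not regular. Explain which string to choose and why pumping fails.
Language: L = {a^n b^n | n ≥ 0} (equal numbers of a's followed by b's)
Step 1: Assume for contradiction that L is regular, with pumping length p.
Step 2: Choose s = a^p b^p. Then s ∈ L (it has p a's followed by p b's) and |s| ≥ p.
Step 3: Consider any decomposition s = xyz with |xy| ≤ p and |y| > 0. Since |xy| ≤ p and the first p symbols of s are all a's, y = a^k for some k with 1 ≤ k ≤ p.
Step 4: Pumping up (i = 2): xy²z = a^(p+k) b^p, which has more a's than b's, so xy²z ∉ L.
This contradicts the pumping lemma, so L is not regular.

Final answer: Choose s = a^p b^p. Since |xy| ≤ p, y = a^k with k ≥ 1. Then xy²z = a^(p+k) b^p ∉ L.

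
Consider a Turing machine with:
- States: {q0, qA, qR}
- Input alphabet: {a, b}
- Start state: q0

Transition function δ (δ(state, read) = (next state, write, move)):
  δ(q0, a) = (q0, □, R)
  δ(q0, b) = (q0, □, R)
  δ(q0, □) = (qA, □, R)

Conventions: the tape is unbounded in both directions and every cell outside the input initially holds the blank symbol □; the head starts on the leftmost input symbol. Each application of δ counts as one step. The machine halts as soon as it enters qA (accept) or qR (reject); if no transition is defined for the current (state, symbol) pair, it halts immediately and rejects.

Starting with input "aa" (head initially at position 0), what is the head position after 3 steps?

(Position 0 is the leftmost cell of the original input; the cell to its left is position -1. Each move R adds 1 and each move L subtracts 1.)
Step 0: [q0]aa (head at position 0)
Step 1: δ(q0, a) = (q0, □, R)  ⊢  □[q0]a (head at position 1)
Step 2: δ(q0, a) = (q0, □, R)  ⊢  □□[q0]□ (head at position 2)
Step 3: δ(q0, □) = (qA, □, R)  ⊢  □□□[qA]□ (head at position 3)
Head position after 3 steps: 3

Final answer: Position 3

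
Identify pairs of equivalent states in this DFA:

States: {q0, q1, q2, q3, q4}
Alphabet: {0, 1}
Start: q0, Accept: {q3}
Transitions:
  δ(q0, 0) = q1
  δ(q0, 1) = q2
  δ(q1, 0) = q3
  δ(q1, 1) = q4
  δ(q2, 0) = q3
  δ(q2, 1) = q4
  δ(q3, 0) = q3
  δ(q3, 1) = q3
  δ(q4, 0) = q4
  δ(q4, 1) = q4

Using the table-filling algorithm:
Round 0 – mark pairs where exactly one state is accepting: (q0,q3), (q1,q3), (q2,q3), (q3,q4)
Round 1 – newly marked: (q0,q1) [on 0: q1 vs q3, already marked]; (q0,q2) [on 0: q1 vs q3, already marked]; (q1,q4) [on 0: q3 vs q4, already marked]; (q2,q4) [on 0: q3 vs q4, already marked]
Round 2 – newly marked: (q0,q4) [on 0: q1 vs q4, already marked]
No further pairs can be marked.
(q1, q2) unmarked: δ(q1,0)=q3, δ(q2,0)=q3; δ(q1,1)=q4, δ(q2,1)=q4 → equivalent
Equivalent pairs: (q1, q2)

Final answer: Equivalent pairs: (q1, q2)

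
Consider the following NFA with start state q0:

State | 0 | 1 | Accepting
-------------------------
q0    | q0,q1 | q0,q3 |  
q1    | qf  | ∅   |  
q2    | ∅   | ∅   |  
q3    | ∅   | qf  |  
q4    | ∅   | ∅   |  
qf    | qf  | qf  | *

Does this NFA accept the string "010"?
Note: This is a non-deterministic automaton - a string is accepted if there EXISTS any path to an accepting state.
Track the set of states the NFA could be in: start {q0}
Read '0': {q0} → {q0, q1}
Read '1': {q0, q1} → {q0, q3}
Read '0': {q0, q3} → {q0, q1}
Final set {q0, q1} contains no accepting state → rejected.

Final answer: No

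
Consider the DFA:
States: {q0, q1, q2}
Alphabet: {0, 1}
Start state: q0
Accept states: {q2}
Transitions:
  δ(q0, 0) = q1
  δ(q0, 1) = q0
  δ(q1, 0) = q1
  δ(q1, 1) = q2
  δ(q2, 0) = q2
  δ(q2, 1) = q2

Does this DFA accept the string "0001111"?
Processing string "0001111":
  q0 --0--> q1
  q1 --0--> q1
  q1 --0--> q1
  q1 --1--> q2
  q2 --1--> q2
  q2 --1--> q2
  q2 --1--> q2
Final state: q2
Accept states: {q2}
q2 is an accept state, so the string is accepted.

Final answer: Yes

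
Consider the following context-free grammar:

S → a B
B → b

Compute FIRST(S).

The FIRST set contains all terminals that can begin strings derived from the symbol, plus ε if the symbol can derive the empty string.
S has the single production S → a B, whose right-hand side begins with the terminal a. So FIRST(S) = {a}.

Final answer: {a}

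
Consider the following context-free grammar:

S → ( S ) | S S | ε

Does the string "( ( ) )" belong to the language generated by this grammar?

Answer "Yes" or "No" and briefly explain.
A derivation exists: S ⇒ ( S ) ⇒ ( ( S ) ) ⇒ ( ( ) ) (using S → ( S ) twice, then S → ε).

Final answer: Yes - a valid derivation exists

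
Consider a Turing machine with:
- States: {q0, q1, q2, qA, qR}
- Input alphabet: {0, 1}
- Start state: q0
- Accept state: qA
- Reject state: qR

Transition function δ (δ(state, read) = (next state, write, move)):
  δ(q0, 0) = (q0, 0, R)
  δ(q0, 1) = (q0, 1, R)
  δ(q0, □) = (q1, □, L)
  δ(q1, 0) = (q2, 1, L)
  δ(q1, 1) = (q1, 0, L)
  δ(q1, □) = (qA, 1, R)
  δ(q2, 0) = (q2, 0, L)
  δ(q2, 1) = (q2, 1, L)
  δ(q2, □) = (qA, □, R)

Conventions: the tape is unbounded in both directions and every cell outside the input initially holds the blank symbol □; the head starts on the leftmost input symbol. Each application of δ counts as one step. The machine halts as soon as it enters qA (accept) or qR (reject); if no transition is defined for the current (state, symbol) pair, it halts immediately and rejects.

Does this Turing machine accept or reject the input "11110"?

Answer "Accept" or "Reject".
Step 0: [q0]11110 (head at position 0)
Step 1: δ(q0, 1) = (q0, 1, R)  ⊢  1[q0]1110 (head at position 1)
Step 2: δ(q0, 1) = (q0, 1, R)  ⊢  11[q0]110 (head at position 2)
Step 3: δ(q0, 1) = (q0, 1, R)  ⊢  111[q0]10 (head at position 3)
Step 4: δ(q0, 1) = (q0, 1, R)  ⊢  1111[q0]0 (head at position 4)
Step 5: δ(q0, 0) = (q0, 0, R)  ⊢  11110[q0]□ (head at position 5)
Step 6: δ(q0, □) = (q1, □, L)  ⊢  1111[q1]0□ (head at position 4)
Step 7: δ(q1, 0) = (q2, 1, L)  ⊢  111[q2]11□ (head at position 3)
Step 8: δ(q2, 1) = (q2, 1, L)  ⊢  11[q2]111□ (head at position 2)
Step 9: δ(q2, 1) = (q2, 1, L)  ⊢  1[q2]1111□ (head at position 1)
Step 10: δ(q2, 1) = (q2, 1, L)  ⊢  [q2]11111□ (head at position 0)
Step 11: δ(q2, 1) = (q2, 1, L)  ⊢  [q2]□11111□ (head at position -1)
Step 12: δ(q2, □) = (qA, □, R)  ⊢  □[qA]11111□ (head at position 0)
The machine is in qA, so it halts and accepts.

Final answer: Accept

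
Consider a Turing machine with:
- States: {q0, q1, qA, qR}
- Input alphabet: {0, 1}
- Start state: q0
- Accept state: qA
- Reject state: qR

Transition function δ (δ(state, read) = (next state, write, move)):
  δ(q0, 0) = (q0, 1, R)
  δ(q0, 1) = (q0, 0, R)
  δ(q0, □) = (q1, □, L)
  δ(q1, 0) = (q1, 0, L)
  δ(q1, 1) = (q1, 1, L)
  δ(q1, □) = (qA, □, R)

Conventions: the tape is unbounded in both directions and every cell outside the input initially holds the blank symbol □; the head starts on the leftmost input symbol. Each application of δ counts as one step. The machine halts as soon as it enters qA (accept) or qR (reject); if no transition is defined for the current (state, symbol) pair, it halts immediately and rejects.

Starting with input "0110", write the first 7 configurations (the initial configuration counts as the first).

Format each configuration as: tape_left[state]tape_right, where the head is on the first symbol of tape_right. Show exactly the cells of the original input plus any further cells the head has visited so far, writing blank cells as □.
Step 0: [q0]0110 (head at position 0)
Step 1: δ(q0, 0) = (q0, 1, R)  ⊢  1[q0]110 (head at position 1)
Step 2: δ(q0, 1) = (q0, 0, R)  ⊢  10[q0]10 (head at position 2)
Step 3: δ(q0, 1) = (q0, 0, R)  ⊢  100[q0]0 (head at position 3)
Step 4: δ(q0, 0) = (q0, 1, R)  ⊢  1001[q0]□ (head at position 4)
Step 5: δ(q0, □) = (q1, □, L)  ⊢  100[q1]1□ (head at position 3)
Step 6: δ(q1, 1) = (q1, 1, L)  ⊢  10[q1]01□ (head at position 2)

Final answer: [q0]0110 ⊢ 1[q0]110 ⊢ 10[q0]10 ⊢ 100[q0]0 ⊢ 1001[q0]□ ⊢ 100[q1]1□ ⊢ 10[q1]01□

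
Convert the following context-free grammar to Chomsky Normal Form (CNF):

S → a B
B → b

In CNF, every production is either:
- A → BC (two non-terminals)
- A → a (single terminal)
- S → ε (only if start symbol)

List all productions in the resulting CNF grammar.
The grammar has no ε-productions or unit productions to eliminate.
S → a B has terminal a in a right-hand side of length ≥ 2: introduce T_a → a and use T_a in place of a.
B → b is already in CNF (single terminal) – keep it.
S → a B becomes S → T_a B.
Resulting CNF grammar (3 productions): T_a → a; B → b; S → T_a B

Final answer: T_a → a; B → b; S → T_a B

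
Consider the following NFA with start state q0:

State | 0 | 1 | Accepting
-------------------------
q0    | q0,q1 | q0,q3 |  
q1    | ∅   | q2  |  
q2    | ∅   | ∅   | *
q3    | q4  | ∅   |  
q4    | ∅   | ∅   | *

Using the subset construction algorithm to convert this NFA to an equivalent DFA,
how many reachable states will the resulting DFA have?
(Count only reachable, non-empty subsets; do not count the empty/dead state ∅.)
Start subset: {q0}
{q0}: on 0 → {q0, q1}, on 1 → {q0, q3}
{q0, q1}: on 0 → {q0, q1}, on 1 → {q0, q2, q3}
{q0, q3}: on 0 → {q0, q1, q4}, on 1 → {q0, q3}
{q0, q2, q3}: on 0 → {q0, q1, q4}, on 1 → {q0, q3}
{q0, q1, q4}: on 0 → {q0, q1}, on 1 → {q0, q2, q3}
Reachable non-empty subsets: {q0}, {q0, q1}, {q0, q3}, {q0, q2, q3}, {q0, q1, q4} — 5 in total.

Final answer: 5 states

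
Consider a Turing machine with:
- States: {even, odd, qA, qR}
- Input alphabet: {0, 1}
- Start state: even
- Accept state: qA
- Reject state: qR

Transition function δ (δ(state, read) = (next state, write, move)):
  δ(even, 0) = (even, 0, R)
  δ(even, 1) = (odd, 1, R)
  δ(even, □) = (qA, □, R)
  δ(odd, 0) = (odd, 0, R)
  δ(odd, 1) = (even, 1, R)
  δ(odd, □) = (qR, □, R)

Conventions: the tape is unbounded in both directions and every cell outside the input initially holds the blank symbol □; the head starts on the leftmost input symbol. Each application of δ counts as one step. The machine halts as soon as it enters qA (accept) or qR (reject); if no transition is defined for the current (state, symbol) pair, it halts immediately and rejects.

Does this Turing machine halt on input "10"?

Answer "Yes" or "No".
Step 0: [even]10 (head at position 0)
Step 1: δ(even, 1) = (odd, 1, R)  ⊢  1[odd]0 (head at position 1)
Step 2: δ(odd, 0) = (odd, 0, R)  ⊢  10[odd]□ (head at position 2)
Step 3: δ(odd, □) = (qR, □, R)  ⊢  10□[qR]□ (head at position 3)
The machine is in qR, so it halts and rejects.
It halts after 3 steps.

Final answer: Yes - halts after 3 steps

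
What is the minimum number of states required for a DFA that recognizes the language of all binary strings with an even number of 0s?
Language: binary strings with an even number of 0s
Lower bound (Myhill–Nerode): the prefixes ε, 0 are pairwise distinguishable:
  ε vs 0: suffix ε distinguishes them (ε has zero 0s (accepted), 0 has one 0 (rejected))
So any DFA needs at least 2 states.
Upper bound: a DFA with 2 states exists (one state per class above).
Minimum states: 2

Final answer: 2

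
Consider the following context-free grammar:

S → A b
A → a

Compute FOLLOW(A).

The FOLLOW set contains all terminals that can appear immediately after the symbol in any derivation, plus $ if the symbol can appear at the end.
A occurs only in S → A b, where it is immediately followed by the terminal b. So FOLLOW(A) = {b}.

Final answer: {b}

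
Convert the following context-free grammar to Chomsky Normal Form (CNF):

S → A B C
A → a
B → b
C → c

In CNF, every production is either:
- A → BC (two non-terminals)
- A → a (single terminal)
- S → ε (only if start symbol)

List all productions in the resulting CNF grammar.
The grammar has no ε-productions or unit productions to eliminate.
A → a is already in CNF (single terminal) – keep it.
B → b is already in CNF (single terminal) – keep it.
C → c is already in CNF (single terminal) – keep it.
S → A B C has 3 symbols on the right: break it into binary productions S → A X0, X0 → B C.
Resulting CNF grammar (5 productions): A → a; B → b; C → c; S → A X0; X0 → B C

Final answer: A → a; B → b; C → c; S → A X0; X0 → B C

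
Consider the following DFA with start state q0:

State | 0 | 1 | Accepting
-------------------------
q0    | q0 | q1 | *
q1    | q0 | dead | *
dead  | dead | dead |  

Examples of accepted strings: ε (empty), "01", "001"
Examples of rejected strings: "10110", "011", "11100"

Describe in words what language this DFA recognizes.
binary strings with no two consecutive 1s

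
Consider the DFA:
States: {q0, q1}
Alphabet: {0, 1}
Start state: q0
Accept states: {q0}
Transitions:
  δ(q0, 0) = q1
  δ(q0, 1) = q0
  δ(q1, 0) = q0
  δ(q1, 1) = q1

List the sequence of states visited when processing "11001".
Starting at q0
Read '1': q0 -> q0
Read '1': q0 -> q0
Read '0': q0 -> q1
Read '0': q1 -> q0
Read '1': q0 -> q0

Final answer: q0 -> q0 -> q0 -> q1 -> q0 -> q0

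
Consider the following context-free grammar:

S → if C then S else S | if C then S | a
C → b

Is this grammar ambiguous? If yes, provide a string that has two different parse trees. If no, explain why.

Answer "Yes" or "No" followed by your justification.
The 'dangling else' can attach to either if. Two leftmost derivations of  if b then if b then a else a:
  (1) S ⇒ if C then S else S ⇒ if b then S else S ⇒ if b then if C then S else S ⇒ if b then if b then S else S ⇒ if b then if b then a else S ⇒ if b then if b then a else a   (else belongs to the outer if)
  (2) S ⇒ if C then S ⇒ if b then S ⇒ if b then if C then S else S ⇒ if b then if b then S else S ⇒ if b then if b then a else S ⇒ if b then if b then a else a   (else belongs to the inner if)
Two distinct parse trees for the same string, so the grammar is ambiguous.

Final answer: Yes - the string 'if b then if b then a else a' has two distinct leftmost derivations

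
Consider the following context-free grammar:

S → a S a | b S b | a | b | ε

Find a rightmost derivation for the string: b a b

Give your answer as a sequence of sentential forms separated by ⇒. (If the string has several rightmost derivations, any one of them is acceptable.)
Start with S.
Step 1: the rightmost non-terminal is S; apply S → b S b:  b S b
Step 2: the rightmost non-terminal is S; apply S → a:  b a b

Final answer: S ⇒ b S b ⇒ b a b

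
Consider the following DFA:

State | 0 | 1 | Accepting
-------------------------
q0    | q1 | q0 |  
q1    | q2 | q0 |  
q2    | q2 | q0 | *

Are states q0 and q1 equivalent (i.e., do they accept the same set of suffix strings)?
Try the suffix "0".
From q0: q0 → q1 — not accepting.
From q1: q1 → q2 — accepting.
The two states disagree on this suffix, so they are not equivalent.

Final answer: No. Distinguishing string: "0" - accepted from q1 but not from q0.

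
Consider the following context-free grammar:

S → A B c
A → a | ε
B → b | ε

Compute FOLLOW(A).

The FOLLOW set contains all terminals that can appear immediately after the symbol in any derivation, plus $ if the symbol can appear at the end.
A occurs in S → A B c followed by B c. Add FIRST(B) minus ε = {b}; B is nullable (B → ε), so what follows B can also follow A: the terminal c. FOLLOW(A) = {b, c}.

Final answer: {b, c}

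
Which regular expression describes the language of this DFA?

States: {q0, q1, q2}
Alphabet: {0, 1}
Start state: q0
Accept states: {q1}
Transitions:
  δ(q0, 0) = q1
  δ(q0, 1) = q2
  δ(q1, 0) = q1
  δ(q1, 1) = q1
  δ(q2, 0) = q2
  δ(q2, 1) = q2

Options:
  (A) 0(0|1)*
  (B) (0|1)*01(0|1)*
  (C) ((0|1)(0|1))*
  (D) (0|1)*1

Testing sample strings against the DFA:
  '01000' -> accepted
  '10' -> rejected
  '100' -> rejected
  '01010' -> accepted
Checking each option for a counterexample:
  (A) 0(0|1)*: agrees with the DFA on all strings of length ≤ 4
  (B) (0|1)*01(0|1)*: '0' is accepted by the DFA but does not match the regex → eliminated
  (C) ((0|1)(0|1))*: ε is rejected by the DFA but matches the regex → eliminated
  (D) (0|1)*1: '0' is accepted by the DFA but does not match the regex → eliminated
Only (A) 0(0|1)* is consistent with the DFA.

Final answer: (A) 0(0|1)*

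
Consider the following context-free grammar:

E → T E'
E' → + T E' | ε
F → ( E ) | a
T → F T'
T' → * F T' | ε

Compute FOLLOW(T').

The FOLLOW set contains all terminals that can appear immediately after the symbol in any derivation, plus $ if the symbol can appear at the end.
Useful FIRST sets: FIRST(E') = {+, ε}, FIRST(T') = {*, ε} (both E' and T' are nullable).
FOLLOW(E): E is the start symbol → $; E appears in F → ( E ) followed by ')' → FOLLOW(E) = {), $}.
FOLLOW(E'): E' appears at the right end of E → T E' and of E' → + T E', so FOLLOW(E') ⊇ FOLLOW(E) (the second occurrence adds nothing new). FOLLOW(E') = {), $}.
FOLLOW(T): in E → T E' and E' → + T E', T is followed by E': add FIRST(E') minus ε = {+}; since E' is nullable, also add FOLLOW(E) and FOLLOW(E') = {), $}. FOLLOW(T) = {+, ), $}.
FOLLOW(T'): T' appears at the right end of T → F T' and of T' → * F T', so FOLLOW(T') = FOLLOW(T) = {+, ), $}.

Final answer: {$, ), +}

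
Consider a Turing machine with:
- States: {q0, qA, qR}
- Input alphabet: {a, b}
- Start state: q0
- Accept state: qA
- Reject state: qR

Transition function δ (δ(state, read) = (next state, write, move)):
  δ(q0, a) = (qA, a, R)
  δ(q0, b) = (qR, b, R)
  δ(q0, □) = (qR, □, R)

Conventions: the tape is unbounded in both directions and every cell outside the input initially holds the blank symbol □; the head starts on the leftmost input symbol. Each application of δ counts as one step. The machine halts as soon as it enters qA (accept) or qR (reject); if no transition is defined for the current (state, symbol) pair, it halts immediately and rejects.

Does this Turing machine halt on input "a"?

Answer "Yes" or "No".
Step 0: [q0]a (head at position 0)
Step 1: δ(q0, a) = (qA, a, R)  ⊢  a[qA]□ (head at position 1)
The machine is in qA, so it halts and accepts.
It halts after 1 steps.

Final answer: Yes - halts after 1 steps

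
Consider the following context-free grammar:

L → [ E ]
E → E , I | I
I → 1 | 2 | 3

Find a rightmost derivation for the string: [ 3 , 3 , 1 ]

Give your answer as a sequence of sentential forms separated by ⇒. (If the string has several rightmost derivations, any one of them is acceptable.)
Start with L.
Step 1: the rightmost non-terminal is L; apply L → [ E ]:  [ E ]
Step 2: the rightmost non-terminal is E; apply E → E , I:  [ E , I ]
Step 3: the rightmost non-terminal is I; apply I → 1:  [ E , 1 ]
Step 4: the rightmost non-terminal is E; apply E → E , I:  [ E , I , 1 ]
Step 5: the rightmost non-terminal is I; apply I → 3:  [ E , 3 , 1 ]
Step 6: the rightmost non-terminal is E; apply E → I:  [ I , 3 , 1 ]
Step 7: the rightmost non-terminal is I; apply I → 3:  [ 3 , 3 , 1 ]

Final answer: L ⇒ [ E ] ⇒ [ E , I ] ⇒ [ E , 1 ] ⇒ [ E , I , 1 ] ⇒ [ E , 3 , 1 ] ⇒ [ I , 3 , 1 ] ⇒ [ 3 , 3 , 1 ]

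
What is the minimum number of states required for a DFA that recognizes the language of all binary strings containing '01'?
Language: binary strings containing '01'
Lower bound (Myhill–Nerode): the prefixes ε, 0, 01 are pairwise distinguishable:
  ε vs 01: suffix ε distinguishes them (ε is rejected, 01 is accepted)
  0 vs 01: suffix ε distinguishes them (0 is rejected, 01 is accepted)
  ε vs 0: suffix 1 distinguishes them (ε·1 = 1 is rejected, 0·1 = 01 is accepted)
So any DFA needs at least 3 states.
Upper bound: a DFA with 3 states exists (one state per class above: 'no progress', 'last symbol 0', and 'seen 01' (accepting sink)).
Minimum states: 3

Final answer: 3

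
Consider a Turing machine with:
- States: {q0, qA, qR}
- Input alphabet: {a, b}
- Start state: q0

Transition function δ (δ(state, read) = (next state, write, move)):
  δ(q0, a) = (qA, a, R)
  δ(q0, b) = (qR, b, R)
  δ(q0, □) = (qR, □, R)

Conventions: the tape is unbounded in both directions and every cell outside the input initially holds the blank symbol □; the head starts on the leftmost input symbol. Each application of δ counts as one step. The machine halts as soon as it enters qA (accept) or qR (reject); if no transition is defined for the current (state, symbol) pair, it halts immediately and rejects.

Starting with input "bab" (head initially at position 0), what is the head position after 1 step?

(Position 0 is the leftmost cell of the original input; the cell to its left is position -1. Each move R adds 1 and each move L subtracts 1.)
Step 0: [q0]bab (head at position 0)
Step 1: δ(q0, b) = (qR, b, R)  ⊢  b[qR]ab (head at position 1)
Head position after 1 step: 1

Final answer: Position 1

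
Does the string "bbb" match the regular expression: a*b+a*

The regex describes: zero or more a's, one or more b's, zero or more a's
Yes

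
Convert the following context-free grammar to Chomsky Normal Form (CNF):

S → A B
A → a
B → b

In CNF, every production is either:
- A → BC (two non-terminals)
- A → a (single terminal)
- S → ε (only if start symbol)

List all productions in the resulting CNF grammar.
The grammar has no ε-productions or unit productions to eliminate.
S → A B is already in CNF (two non-terminals) – keep it.
A → a is already in CNF (single terminal) – keep it.
B → b is already in CNF (single terminal) – keep it.
Resulting CNF grammar (3 productions): A → a; B → b; S → A B

Final answer: A → a; B → b; S → A B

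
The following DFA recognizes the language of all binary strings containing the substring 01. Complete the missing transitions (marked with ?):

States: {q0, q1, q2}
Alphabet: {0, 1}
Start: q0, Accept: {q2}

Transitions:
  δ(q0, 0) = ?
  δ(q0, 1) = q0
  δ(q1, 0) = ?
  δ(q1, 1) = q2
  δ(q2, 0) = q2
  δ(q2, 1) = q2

What each state remembers (consistent with the given transitions and accept states):
  q0: 01 not seen yet and the last symbol was not 0
  q1: 01 not seen yet and the last symbol was 0
  q2: the substring 01 has already been seen
Filling in the missing entries:
  δ(q0, 0): in q0 (01 not seen yet and the last symbol was not 0), after reading 0 we have: 01 not seen yet and the last symbol was 0 → q1
  δ(q1, 0): in q1 (01 not seen yet and the last symbol was 0), after reading 0 we have: 01 not seen yet and the last symbol was 0 → q1

Final answer: δ(q0, 0) = q1; δ(q1, 0) = q1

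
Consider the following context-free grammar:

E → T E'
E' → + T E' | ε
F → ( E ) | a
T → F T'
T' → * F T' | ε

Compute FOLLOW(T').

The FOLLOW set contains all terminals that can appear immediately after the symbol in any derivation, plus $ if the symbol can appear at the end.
Useful FIRST sets: FIRST(E') = {+, ε}, FIRST(T') = {*, ε} (both E' and T' are nullable).
FOLLOW(E): E is the start symbol → $; E appears in F → ( E ) followed by ')' → FOLLOW(E) = {), $}.
FOLLOW(E'): E' appears at the right end of E → T E' and of E' → + T E', so FOLLOW(E') ⊇ FOLLOW(E) (the second occurrence adds nothing new). FOLLOW(E') = {), $}.
FOLLOW(T): in E → T E' and E' → + T E', T is followed by E': add FIRST(E') minus ε = {+}; since E' is nullable, also add FOLLOW(E) and FOLLOW(E') = {), $}. FOLLOW(T) = {+, ), $}.
FOLLOW(T'): T' appears at the right end of T → F T' and of T' → * F T', so FOLLOW(T') = FOLLOW(T) = {+, ), $}.

Final answer: {$, ), +}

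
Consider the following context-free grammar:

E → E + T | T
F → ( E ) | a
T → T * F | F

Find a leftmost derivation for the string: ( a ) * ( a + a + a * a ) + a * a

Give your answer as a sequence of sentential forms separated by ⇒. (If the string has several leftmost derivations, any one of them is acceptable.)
Start with E.
Step 1: the leftmost non-terminal is E; apply E → E + T:  E + T
Step 2: the leftmost non-terminal is E; apply E → T:  T + T
Step 3: the leftmost non-terminal is T; apply T → T * F:  T * F + T
Step 4: the leftmost non-terminal is T; apply T → F:  F * F + T
Step 5: the leftmost non-terminal is F; apply F → ( E ):  ( E ) * F + T
Step 6: the leftmost non-terminal is E; apply E → T:  ( T ) * F + T
Step 7: the leftmost non-terminal is T; apply T → F:  ( F ) * F + T
Step 8: the leftmost non-terminal is F; apply F → a:  ( a ) * F + T
Step 9: the leftmost non-terminal is F; apply F → ( E ):  ( a ) * ( E ) + T
Step 10: the leftmost non-terminal is E; apply E → E + T:  ( a ) * ( E + T ) + T
Step 11: the leftmost non-terminal is E; apply E → E + T:  ( a ) * ( E + T + T ) + T
Step 12: the leftmost non-terminal is E; apply E → T:  ( a ) * ( T + T + T ) + T
Step 13: the leftmost non-terminal is T; apply T → F:  ( a ) * ( F + T + T ) + T
Step 14: the leftmost non-terminal is F; apply F → a:  ( a ) * ( a + T + T ) + T
Step 15: the leftmost non-terminal is T; apply T → F:  ( a ) * ( a + F + T ) + T
Step 16: the leftmost non-terminal is F; apply F → a:  ( a ) * ( a + a + T ) + T
Step 17: the leftmost non-terminal is T; apply T → T * F:  ( a ) * ( a + a + T * F ) + T
Step 18: the leftmost non-terminal is T; apply T → F:  ( a ) * ( a + a + F * F ) + T
Step 19: the leftmost non-terminal is F; apply F → a:  ( a ) * ( a + a + a * F ) + T
Step 20: the leftmost non-terminal is F; apply F → a:  ( a ) * ( a + a + a * a ) + T
Step 21: the leftmost non-terminal is T; apply T → T * F:  ( a ) * ( a + a + a * a ) + T * F
Step 22: the leftmost non-terminal is T; apply T → F:  ( a ) * ( a + a + a * a ) + F * F
Step 23: the leftmost non-terminal is F; apply F → a:  ( a ) * ( a + a + a * a ) + a * F
Step 24: the leftmost non-terminal is F; apply F → a:  ( a ) * ( a + a + a * a ) + a * a

Final answer: E ⇒ E + T ⇒ T + T ⇒ T * F + T ⇒ F * F + T ⇒ ( E ) * F + T ⇒ ( T ) * F + T ⇒ ( F ) * F + T ⇒ ( a ) * F + T ⇒ ( a ) * ( E ) + T ⇒ ( a ) * ( E + T ) + T ⇒ ( a ) * ( E + T + T ) + T ⇒ ( a ) * ( T + T + T ) + T ⇒ ( a ) * ( F + T + T ) + T ⇒ ( a ) * ( a + T + T ) + T ⇒ ( a ) * ( a + F + T ) + T ⇒ ( a ) * ( a + a + T ) + T ⇒ ( a ) * ( a + a + T * F ) + T ⇒ ( a ) * ( a + a + F * F ) + T ⇒ ( a ) * ( a + a + a * F ) + T ⇒ ( a ) * ( a + a + a * a ) + T ⇒ ( a ) * ( a + a + a * a ) + T * F ⇒ ( a ) * ( a + a + a * a ) + F * F ⇒ ( a ) * ( a + a + a * a ) + a * F ⇒ ( a ) * ( a + a + a * a ) + a * a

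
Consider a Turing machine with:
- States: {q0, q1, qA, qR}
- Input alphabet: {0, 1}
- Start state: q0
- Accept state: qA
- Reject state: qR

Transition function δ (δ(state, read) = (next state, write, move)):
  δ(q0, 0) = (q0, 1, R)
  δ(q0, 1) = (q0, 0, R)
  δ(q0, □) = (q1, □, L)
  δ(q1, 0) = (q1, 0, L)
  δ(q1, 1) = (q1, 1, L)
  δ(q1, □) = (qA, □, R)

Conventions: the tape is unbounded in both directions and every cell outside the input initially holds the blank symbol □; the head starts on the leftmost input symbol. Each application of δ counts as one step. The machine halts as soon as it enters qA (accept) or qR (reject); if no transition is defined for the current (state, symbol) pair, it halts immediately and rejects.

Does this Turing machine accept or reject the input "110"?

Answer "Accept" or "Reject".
Step 0: [q0]110 (head at position 0)
Step 1: δ(q0, 1) = (q0, 0, R)  ⊢  0[q0]10 (head at position 1)
Step 2: δ(q0, 1) = (q0, 0, R)  ⊢  00[q0]0 (head at position 2)
Step 3: δ(q0, 0) = (q0, 1, R)  ⊢  001[q0]□ (head at position 3)
Step 4: δ(q0, □) = (q1, □, L)  ⊢  00[q1]1□ (head at position 2)
Step 5: δ(q1, 1) = (q1, 1, L)  ⊢  0[q1]01□ (head at position 1)
Step 6: δ(q1, 0) = (q1, 0, L)  ⊢  [q1]001□ (head at position 0)
Step 7: δ(q1, 0) = (q1, 0, L)  ⊢  [q1]□001□ (head at position -1)
Step 8: δ(q1, □) = (qA, □, R)  ⊢  □[qA]001□ (head at position 0)
The machine is in qA, so it halts and accepts.

Final answer: Accept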